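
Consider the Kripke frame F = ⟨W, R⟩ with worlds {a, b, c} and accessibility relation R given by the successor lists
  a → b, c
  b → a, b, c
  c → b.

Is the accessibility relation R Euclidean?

Euclidean: no — b R c and b R a, but not c R a.

No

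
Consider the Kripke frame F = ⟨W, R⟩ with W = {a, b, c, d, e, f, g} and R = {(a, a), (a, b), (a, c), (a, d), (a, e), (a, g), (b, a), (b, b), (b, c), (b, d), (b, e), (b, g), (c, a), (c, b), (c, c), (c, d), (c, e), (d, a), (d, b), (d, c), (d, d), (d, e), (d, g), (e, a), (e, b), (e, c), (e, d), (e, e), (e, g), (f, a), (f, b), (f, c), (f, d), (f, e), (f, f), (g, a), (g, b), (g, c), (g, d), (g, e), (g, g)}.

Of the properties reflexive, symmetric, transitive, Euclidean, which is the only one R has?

Reflexive: yes — every world is R-related to itself.
Symmetric: no — f R a but not a R f.
Transitive: no — c R a and a R g, but not c R g.
Euclidean: no — a R c and a R g, but not c R g.
Only reflexive holds.

reflexive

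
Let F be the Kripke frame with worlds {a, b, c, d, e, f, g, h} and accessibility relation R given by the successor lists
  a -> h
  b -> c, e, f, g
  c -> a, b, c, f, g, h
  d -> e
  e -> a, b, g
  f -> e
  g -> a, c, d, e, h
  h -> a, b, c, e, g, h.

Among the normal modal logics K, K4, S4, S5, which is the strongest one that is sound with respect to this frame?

K

Transitive (axiom 4): no — a R h and h R b, but not a R b.
Reflexive (axiom T): no — a is not related to itself.
Euclidean (axiom 5): no — b R c and b R e, but not c R e.
So F validates K; K4 would additionally require R to be transitive. The strongest is K.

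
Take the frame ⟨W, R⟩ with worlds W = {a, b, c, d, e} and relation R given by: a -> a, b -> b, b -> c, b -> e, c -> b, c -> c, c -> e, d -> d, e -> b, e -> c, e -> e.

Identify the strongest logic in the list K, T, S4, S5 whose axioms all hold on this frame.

S5

Reflexive (axiom T): yes — every world is R-related to itself.
Transitive (axiom 4): yes — every two-step R-path is closed by a direct edge.
Euclidean (axiom 5): yes — any two successors of a common world are R-related.
So F validates K, T, S4, S5. The strongest is S5.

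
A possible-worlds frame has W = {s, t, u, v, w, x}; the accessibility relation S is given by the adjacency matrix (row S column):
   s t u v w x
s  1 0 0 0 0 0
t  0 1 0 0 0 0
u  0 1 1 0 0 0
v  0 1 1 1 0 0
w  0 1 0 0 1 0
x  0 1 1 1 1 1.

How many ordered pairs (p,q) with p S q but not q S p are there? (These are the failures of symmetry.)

8

Enumerating: (u,t), (v,t), (v,u), (w,t), (x,t), (x,u), (x,v), (x,w).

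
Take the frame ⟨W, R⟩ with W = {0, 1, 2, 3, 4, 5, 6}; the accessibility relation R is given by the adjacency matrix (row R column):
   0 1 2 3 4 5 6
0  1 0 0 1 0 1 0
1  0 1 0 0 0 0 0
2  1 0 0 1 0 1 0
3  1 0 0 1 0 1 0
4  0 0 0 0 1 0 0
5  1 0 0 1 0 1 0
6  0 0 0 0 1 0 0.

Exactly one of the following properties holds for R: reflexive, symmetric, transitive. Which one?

transitive

Reflexive: no — 2 is not related to itself.
Symmetric: no — 2 R 0 but not 0 R 2.
Transitive: yes — every two-step R-path is closed by a direct edge.
Only transitive holds.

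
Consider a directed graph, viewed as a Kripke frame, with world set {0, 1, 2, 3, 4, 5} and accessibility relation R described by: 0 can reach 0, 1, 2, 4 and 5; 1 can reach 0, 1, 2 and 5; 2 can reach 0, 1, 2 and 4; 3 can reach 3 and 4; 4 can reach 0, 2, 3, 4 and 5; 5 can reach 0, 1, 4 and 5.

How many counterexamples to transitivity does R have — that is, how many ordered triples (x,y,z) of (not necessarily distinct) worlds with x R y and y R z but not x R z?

Enumerating: (0,4,3), (1,0,4), (1,2,4), (1,5,4), (2,0,5), (2,1,5), (2,4,3), (2,4,5), (3,4,0), (3,4,2), (3,4,5), (4,0,1), (4,2,1), (4,5,1), (5,0,2), (5,1,2), (5,4,2), (5,4,3).

18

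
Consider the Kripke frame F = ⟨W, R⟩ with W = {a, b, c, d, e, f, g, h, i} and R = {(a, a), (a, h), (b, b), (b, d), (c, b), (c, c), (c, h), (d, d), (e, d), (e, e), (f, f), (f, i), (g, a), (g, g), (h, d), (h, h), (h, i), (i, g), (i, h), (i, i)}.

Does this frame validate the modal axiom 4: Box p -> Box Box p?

No

By correspondence theory, 4 is valid on a frame iff R is transitive.
Transitive: no — a R h and h R d, but not a R d.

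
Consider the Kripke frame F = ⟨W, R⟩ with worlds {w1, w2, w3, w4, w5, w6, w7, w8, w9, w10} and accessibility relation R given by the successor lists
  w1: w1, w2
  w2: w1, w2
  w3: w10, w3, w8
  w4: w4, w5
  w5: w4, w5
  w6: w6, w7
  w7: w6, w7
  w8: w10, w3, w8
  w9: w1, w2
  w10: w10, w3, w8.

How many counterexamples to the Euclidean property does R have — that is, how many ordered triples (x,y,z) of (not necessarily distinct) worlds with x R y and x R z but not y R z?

R is Euclidean; there are no such tuples.

0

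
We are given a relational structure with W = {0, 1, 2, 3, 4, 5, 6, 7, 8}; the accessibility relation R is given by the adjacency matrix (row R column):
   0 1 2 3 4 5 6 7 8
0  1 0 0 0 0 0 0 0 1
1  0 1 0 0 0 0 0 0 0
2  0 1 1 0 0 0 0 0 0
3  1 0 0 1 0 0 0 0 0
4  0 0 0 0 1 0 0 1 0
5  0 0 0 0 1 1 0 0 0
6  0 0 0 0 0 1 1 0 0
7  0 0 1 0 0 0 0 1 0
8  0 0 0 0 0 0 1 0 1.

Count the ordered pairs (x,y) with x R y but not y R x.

8

Enumerating: (0,8), (2,1), (3,0), (4,7), (5,4), (6,5), (7,2), (8,6).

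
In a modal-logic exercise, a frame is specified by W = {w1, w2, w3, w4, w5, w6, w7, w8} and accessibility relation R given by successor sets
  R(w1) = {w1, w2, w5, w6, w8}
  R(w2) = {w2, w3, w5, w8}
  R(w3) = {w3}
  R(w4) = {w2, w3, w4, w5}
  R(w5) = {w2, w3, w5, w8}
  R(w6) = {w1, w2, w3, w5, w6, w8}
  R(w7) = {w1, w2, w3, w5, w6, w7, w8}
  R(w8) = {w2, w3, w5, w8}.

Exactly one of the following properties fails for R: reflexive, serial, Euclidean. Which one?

Reflexive: yes — every world is R-related to itself.
Serial: yes — every world has a successor (e.g. w1 R w1).
Euclidean: no — w1 R w2 and w1 R w6, but not w2 R w6.
Only Euclidean fails.

Euclidean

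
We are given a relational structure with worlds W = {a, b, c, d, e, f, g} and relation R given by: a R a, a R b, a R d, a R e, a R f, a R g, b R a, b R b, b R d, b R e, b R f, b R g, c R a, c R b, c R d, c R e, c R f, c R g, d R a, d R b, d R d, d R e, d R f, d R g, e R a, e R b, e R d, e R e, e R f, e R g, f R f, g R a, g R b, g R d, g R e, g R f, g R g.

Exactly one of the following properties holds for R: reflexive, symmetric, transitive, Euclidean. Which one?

transitive

Reflexive: no — c is not related to itself.
Symmetric: no — a R f but not f R a.
Transitive: yes — every two-step R-path is closed by a direct edge.
Euclidean: no — a R f and a R b, but not f R b.
Only transitive holds.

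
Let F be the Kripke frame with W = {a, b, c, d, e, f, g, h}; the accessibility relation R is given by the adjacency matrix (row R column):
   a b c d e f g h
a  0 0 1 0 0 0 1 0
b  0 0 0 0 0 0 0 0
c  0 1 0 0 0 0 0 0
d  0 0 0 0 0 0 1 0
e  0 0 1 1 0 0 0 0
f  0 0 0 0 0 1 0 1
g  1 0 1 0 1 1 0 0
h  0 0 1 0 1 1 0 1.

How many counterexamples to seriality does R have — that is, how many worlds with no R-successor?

Enumerating: b.

1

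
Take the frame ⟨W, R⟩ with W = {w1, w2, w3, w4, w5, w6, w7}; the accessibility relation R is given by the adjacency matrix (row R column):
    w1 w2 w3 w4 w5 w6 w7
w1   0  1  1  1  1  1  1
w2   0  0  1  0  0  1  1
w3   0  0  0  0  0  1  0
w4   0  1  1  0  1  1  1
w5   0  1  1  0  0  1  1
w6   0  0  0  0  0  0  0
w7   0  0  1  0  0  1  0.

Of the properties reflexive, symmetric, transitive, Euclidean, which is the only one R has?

Reflexive: no — w1 is not related to itself.
Symmetric: no — w1 R w2 but not w2 R w1.
Transitive: yes — every two-step R-path is closed by a direct edge.
Euclidean: no — w1 R w2 and w1 R w4, but not w2 R w4.
Only transitive holds.

transitive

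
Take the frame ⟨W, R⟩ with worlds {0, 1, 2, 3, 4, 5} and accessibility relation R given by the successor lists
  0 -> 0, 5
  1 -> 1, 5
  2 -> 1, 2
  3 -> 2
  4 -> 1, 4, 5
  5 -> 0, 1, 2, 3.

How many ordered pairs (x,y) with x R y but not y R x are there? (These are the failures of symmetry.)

Enumerating: (2,1), (3,2), (4,1), (4,5), (5,2), (5,3).

6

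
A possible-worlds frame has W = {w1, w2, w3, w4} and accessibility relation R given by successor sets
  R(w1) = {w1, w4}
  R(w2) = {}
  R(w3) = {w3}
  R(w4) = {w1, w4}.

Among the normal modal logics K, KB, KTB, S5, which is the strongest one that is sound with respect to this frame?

Symmetric (axiom B): yes — every pair in R has its reverse in R.
Reflexive (axiom T): no — w2 is not related to itself.
Euclidean (axiom 5): yes — any two successors of a common world are R-related.
So F validates K, KB; KTB would additionally require R to be reflexive. The strongest is KB.

KB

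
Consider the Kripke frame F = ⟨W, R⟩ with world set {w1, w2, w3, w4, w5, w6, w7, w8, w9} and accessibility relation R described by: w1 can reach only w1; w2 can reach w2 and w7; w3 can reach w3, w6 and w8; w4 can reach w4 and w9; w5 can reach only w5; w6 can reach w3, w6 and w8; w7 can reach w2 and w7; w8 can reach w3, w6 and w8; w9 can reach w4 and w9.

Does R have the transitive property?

Transitive: yes — every two-step R-path is closed by a direct edge.

Yes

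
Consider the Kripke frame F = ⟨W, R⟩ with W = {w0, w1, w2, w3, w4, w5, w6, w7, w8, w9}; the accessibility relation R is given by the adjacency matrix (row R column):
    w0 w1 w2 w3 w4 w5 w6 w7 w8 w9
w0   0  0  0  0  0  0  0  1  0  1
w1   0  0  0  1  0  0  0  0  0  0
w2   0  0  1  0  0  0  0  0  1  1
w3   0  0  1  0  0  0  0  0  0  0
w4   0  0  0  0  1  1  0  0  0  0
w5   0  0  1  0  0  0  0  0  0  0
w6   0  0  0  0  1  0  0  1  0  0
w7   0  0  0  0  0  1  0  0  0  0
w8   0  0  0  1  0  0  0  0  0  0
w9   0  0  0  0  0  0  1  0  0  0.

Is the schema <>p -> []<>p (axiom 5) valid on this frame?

No

By correspondence theory, 5 is valid on a frame iff R is Euclidean.
Euclidean: no — w0 R w7 and w0 R w9, but not w7 R w9.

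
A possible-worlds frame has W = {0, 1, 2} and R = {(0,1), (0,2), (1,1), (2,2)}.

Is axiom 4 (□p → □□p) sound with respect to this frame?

Axiom 4 corresponds to the accessibility relation being transitive.
Transitive: yes — every two-step R-path is closed by a direct edge.

Yes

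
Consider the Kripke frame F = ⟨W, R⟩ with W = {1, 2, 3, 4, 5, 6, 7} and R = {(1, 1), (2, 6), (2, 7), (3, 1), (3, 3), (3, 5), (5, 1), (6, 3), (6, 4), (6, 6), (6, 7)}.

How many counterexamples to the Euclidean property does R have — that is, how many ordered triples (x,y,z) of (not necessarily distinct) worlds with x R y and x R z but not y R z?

Enumerating: (2,7,6), (2,7,7), (3,1,3), (3,1,5), (3,5,3), (3,5,5), (6,3,4), (6,3,6), (6,3,7), (6,4,3), (6,4,4), (6,4,6), (6,4,7), (6,7,3), (6,7,4), (6,7,6), (6,7,7).

17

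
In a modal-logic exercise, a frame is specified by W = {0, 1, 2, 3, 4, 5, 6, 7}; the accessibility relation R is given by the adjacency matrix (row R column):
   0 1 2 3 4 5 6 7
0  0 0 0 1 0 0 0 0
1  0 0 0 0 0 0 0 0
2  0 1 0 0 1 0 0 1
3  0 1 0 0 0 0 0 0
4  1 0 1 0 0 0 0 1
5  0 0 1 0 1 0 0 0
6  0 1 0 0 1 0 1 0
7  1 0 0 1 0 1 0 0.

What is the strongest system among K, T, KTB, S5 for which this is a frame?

Reflexive (axiom T): no — 0 is not related to itself.
Symmetric (axiom B): no — 0 R 3 but not 3 R 0.
Euclidean (axiom 5): no — 2 R 1 and 2 R 4, but not 1 R 4.
So F validates K; T would additionally require R to be reflexive. The strongest is K.

K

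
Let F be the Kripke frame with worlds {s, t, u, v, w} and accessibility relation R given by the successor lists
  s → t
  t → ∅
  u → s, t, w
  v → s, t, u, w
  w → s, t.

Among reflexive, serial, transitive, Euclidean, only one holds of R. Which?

transitive

Reflexive: no — s is not related to itself.
Serial: no — t has no R-successor.
Transitive: yes — every two-step R-path is closed by a direct edge.
Euclidean: no — u R s and u R w, but not s R w.
Only transitive holds.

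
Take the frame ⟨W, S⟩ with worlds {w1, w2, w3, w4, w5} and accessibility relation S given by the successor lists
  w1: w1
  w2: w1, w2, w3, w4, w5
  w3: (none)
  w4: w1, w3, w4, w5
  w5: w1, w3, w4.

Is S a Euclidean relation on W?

No

Euclidean: no — w2 S w1 and w2 S w3, but not w1 S w3.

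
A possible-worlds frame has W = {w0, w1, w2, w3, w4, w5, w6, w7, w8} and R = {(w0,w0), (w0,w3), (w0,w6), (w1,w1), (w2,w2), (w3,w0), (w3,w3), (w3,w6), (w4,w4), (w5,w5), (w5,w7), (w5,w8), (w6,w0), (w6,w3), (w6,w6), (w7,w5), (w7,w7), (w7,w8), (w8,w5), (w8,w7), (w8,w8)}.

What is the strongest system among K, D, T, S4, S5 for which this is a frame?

S5

Serial (axiom D): yes — every world has a successor (e.g. w0 R w0).
Reflexive (axiom T): yes — every world is R-related to itself.
Transitive (axiom 4): yes — every two-step R-path is closed by a direct edge.
Euclidean (axiom 5): yes — any two successors of a common world are R-related.
So F validates K, D, T, S4, S5. The strongest is S5.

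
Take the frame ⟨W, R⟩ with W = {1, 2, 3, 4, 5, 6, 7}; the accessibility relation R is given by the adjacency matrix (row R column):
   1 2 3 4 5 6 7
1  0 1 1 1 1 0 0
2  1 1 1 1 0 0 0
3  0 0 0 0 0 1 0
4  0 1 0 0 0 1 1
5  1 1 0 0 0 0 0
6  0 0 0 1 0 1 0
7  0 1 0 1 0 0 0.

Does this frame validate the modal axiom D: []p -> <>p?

Yes

Axiom D corresponds to the accessibility relation being serial.
Serial: yes — every world has a successor (e.g. 1 R 2).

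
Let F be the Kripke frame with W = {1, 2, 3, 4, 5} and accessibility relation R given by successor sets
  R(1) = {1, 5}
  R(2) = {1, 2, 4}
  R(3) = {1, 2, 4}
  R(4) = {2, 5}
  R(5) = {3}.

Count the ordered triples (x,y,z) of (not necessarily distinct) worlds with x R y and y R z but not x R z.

11

Enumerating: (1,5,3), (2,1,5), (2,4,5), (3,1,5), (3,4,5), (4,2,1), (4,2,4), (4,5,3), (5,3,1), (5,3,2), (5,3,4).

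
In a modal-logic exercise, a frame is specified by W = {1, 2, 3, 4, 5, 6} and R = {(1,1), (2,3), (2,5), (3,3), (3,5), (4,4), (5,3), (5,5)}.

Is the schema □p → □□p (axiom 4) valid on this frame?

The schema 4 characterises exactly the transitive frames.
Transitive: yes — every two-step R-path is closed by a direct edge.

Yes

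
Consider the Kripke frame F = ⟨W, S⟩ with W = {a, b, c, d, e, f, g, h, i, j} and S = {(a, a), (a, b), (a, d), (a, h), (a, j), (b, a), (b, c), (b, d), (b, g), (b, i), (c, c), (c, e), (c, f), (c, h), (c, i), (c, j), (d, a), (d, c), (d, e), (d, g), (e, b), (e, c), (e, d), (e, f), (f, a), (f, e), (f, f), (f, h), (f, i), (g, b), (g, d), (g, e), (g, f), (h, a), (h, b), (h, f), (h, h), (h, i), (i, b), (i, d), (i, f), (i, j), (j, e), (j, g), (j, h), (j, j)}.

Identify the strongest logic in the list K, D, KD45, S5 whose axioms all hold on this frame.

D

Serial (axiom D): yes — every world has a successor (e.g. a S a).
Euclidean (axiom 5): no — a S b and a S h, but not b S h.
Transitive (axiom 4): no — a S b and b S c, but not a S c.
Reflexive (axiom T): no — b is not related to itself.
So F validates K, D; KD45 would additionally require S to be Euclidean and transitive. The strongest is D.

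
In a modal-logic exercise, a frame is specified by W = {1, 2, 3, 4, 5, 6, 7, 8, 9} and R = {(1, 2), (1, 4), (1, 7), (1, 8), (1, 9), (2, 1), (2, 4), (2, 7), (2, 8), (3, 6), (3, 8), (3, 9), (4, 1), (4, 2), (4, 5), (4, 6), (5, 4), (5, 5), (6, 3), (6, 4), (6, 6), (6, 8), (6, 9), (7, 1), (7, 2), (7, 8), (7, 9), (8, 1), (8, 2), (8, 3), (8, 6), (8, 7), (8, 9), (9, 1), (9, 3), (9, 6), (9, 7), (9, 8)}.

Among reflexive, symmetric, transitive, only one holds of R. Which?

Reflexive: no — 1 is not related to itself.
Symmetric: yes — every pair in R has its reverse in R.
Transitive: no — 1 R 4 and 4 R 5, but not 1 R 5.
Only symmetric holds.

symmetric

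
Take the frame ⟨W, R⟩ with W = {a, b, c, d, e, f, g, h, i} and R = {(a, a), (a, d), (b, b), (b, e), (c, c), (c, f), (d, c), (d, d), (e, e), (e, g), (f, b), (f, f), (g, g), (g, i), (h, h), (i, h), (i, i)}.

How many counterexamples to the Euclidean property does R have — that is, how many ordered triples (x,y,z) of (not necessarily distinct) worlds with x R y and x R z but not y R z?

Enumerating: (a,d,a), (b,e,b), (c,f,c), (d,c,d), (e,g,e), (f,b,f), (g,i,g), (i,h,i).

8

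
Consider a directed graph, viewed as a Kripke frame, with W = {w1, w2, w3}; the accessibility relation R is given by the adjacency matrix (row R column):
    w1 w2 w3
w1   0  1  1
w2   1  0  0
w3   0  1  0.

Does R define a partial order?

No

Reflexive: no — w1 is not related to itself.
Transitive: no — w2 R w1 and w1 R w3, but not w2 R w3.
Antisymmetric: no — w1 R w2 and w2 R w1 with w1 ≠ w2.
So R is not a partial order.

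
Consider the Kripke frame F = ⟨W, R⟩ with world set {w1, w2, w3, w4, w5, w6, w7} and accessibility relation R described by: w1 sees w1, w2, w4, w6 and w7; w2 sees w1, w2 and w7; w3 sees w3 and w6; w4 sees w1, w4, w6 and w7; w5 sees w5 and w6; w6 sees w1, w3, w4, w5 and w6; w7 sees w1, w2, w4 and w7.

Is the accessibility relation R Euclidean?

No

Euclidean: no — w1 R w2 and w1 R w4, but not w2 R w4.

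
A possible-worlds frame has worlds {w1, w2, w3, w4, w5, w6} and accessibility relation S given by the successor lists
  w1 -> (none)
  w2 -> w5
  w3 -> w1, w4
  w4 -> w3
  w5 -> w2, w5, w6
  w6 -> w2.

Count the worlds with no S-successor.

Enumerating: w1.

1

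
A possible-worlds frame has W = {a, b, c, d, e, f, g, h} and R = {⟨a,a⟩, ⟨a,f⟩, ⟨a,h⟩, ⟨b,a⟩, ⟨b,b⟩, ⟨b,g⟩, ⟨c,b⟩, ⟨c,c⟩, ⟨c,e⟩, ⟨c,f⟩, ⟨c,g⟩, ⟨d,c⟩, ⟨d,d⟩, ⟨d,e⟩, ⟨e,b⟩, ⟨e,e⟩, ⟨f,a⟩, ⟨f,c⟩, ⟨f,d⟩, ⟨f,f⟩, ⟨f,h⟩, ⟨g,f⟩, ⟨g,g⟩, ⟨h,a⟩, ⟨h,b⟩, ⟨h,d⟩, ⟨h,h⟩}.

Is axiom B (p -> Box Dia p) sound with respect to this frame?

No

Axiom B corresponds to the accessibility relation being symmetric.
Symmetric: no — b R a but not a R b.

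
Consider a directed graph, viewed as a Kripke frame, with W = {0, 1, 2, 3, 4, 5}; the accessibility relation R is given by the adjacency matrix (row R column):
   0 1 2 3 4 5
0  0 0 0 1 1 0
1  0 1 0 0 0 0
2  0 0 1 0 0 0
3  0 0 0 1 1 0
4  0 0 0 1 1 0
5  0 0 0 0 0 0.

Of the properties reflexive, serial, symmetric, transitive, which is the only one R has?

Reflexive: no — 0 is not related to itself.
Serial: no — 5 has no R-successor.
Symmetric: no — 0 R 3 but not 3 R 0.
Transitive: yes — every two-step R-path is closed by a direct edge.
Only transitive holds.

transitive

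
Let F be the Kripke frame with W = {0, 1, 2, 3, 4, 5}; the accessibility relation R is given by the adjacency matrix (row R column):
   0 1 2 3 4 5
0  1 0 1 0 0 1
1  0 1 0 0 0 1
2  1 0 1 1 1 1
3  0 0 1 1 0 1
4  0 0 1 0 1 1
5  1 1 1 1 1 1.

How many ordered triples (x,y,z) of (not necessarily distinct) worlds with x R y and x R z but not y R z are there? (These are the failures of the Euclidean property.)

Enumerating: (2,0,3), (2,0,4), (2,3,0), (2,3,4), (2,4,0), (2,4,3), (5,0,1), (5,0,3), (5,0,4), (5,1,0), (5,1,2), (5,1,3), … and 8 more.
Total: 20.

20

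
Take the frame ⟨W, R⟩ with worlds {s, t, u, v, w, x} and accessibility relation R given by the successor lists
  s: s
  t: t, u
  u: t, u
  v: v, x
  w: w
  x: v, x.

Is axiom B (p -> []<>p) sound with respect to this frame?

Yes

The schema B characterises exactly the symmetric frames.
Symmetric: yes — every pair in R has its reverse in R.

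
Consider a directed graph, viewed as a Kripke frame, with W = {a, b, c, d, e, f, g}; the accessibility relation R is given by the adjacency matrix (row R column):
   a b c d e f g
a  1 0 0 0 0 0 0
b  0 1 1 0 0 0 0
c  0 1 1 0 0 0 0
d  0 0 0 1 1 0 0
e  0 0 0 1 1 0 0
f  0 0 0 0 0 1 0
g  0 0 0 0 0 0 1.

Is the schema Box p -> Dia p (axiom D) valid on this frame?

Yes

By correspondence theory, D is valid on a frame iff R is serial.
Serial: yes — every world has a successor (e.g. a R a).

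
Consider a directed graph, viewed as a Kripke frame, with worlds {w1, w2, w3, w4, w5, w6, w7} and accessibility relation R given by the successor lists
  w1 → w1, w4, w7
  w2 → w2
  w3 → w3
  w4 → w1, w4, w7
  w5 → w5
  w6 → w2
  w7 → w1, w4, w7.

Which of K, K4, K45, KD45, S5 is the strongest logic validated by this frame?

KD45

Transitive (axiom 4): yes — every two-step R-path is closed by a direct edge.
Euclidean (axiom 5): yes — any two successors of a common world are R-related.
Serial (axiom D): yes — every world has a successor (e.g. w1 R w1).
Reflexive (axiom T): no — w6 is not related to itself.
So F validates K, K4, K45, KD45; S5 would additionally require R to be reflexive. The strongest is KD45.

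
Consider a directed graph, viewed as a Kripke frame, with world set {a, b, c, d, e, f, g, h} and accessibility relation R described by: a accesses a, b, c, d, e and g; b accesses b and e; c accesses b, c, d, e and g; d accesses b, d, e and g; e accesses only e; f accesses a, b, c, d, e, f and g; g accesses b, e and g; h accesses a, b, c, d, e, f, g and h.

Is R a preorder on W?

Reflexive: yes — every world is R-related to itself.
Transitive: yes — every two-step R-path is closed by a direct edge.
So R is a preorder.

Yes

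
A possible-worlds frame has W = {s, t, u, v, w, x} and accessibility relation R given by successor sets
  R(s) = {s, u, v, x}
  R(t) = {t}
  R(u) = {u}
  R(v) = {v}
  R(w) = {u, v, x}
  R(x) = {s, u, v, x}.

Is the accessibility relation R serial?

Yes

Serial: yes — every world has a successor (e.g. s R s).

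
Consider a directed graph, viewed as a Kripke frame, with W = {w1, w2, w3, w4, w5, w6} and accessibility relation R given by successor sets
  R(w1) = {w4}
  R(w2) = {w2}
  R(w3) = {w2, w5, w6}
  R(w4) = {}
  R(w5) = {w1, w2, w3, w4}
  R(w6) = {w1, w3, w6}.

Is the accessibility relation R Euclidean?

No

Euclidean: no — w3 R w2 and w3 R w5, but not w2 R w5.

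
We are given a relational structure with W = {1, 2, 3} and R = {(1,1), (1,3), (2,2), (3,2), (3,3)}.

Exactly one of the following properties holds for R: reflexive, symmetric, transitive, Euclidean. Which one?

Reflexive: yes — every world is R-related to itself.
Symmetric: no — 1 R 3 but not 3 R 1.
Transitive: no — 1 R 3 and 3 R 2, but not 1 R 2.
Euclidean: no — 1 R 3 and 1 R 1, but not 3 R 1.
Only reflexive holds.

reflexive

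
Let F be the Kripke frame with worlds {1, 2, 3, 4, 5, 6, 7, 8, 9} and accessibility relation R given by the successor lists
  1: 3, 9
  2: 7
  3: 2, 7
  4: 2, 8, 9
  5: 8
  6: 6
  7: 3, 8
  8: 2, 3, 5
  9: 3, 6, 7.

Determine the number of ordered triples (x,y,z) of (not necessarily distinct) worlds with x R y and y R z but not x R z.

Enumerating: (1,3,2), (1,3,7), (1,9,6), (1,9,7), (2,7,3), (2,7,8), (3,7,3), (3,7,8), (4,2,7), (4,8,3), (4,8,5), (4,9,3), … and 14 more.
Total: 26.

26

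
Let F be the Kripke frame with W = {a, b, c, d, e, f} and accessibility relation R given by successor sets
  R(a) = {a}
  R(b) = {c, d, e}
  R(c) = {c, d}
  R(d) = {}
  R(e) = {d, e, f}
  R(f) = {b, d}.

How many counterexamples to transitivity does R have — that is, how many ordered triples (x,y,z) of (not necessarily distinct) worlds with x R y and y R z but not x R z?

Enumerating: (b,e,f), (e,f,b), (f,b,c), (f,b,e).

4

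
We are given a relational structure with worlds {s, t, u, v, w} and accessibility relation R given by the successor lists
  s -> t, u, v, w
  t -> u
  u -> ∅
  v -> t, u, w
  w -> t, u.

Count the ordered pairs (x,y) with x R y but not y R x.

Enumerating: (s,t), (s,u), (s,v), (s,w), (t,u), (v,t), (v,u), (v,w), (w,t), (w,u).

10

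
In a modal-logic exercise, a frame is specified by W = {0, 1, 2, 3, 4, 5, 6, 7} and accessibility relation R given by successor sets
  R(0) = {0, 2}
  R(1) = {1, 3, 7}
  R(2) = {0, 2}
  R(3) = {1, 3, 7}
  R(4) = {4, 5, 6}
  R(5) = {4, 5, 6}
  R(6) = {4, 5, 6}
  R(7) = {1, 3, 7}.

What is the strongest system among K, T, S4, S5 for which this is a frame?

Reflexive (axiom T): yes — every world is R-related to itself.
Transitive (axiom 4): yes — every two-step R-path is closed by a direct edge.
Euclidean (axiom 5): yes — any two successors of a common world are R-related.
So F validates K, T, S4, S5. The strongest is S5.

S5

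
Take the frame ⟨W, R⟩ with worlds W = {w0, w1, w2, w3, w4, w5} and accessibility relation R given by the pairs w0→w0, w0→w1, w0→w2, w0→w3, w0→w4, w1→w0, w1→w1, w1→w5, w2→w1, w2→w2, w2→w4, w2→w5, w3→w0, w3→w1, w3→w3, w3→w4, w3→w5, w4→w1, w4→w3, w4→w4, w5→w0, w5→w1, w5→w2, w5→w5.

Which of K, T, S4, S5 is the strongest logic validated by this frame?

Reflexive (axiom T): yes — every world is R-related to itself.
Transitive (axiom 4): no — w0 R w1 and w1 R w5, but not w0 R w5.
Euclidean (axiom 5): no — w0 R w1 and w0 R w2, but not w1 R w2.
So F validates K, T; S4 would additionally require R to be transitive. The strongest is T.

T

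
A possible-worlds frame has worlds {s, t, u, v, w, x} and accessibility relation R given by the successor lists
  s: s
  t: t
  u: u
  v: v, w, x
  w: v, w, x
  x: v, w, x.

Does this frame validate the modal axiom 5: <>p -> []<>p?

Yes

By correspondence theory, 5 is valid on a frame iff R is Euclidean.
Euclidean: yes — any two successors of a common world are R-related.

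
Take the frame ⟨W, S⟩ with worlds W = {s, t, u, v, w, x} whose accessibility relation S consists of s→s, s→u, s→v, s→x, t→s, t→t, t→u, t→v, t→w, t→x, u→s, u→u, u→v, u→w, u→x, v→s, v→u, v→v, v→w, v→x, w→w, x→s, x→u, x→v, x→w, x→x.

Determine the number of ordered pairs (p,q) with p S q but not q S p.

8

Enumerating: (t,s), (t,u), (t,v), (t,w), (t,x), (u,w), (v,w), (x,w).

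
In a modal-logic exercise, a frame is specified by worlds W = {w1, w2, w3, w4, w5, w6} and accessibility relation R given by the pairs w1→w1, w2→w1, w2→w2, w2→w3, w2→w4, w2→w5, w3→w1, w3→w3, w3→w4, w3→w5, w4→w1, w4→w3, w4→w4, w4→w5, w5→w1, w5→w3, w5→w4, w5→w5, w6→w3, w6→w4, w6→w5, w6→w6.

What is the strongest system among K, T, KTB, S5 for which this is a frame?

T

Reflexive (axiom T): yes — every world is R-related to itself.
Symmetric (axiom B): no — w2 R w1 but not w1 R w2.
Euclidean (axiom 5): no — w2 R w1 and w2 R w3, but not w1 R w3.
So F validates K, T; KTB would additionally require R to be symmetric. The strongest is T.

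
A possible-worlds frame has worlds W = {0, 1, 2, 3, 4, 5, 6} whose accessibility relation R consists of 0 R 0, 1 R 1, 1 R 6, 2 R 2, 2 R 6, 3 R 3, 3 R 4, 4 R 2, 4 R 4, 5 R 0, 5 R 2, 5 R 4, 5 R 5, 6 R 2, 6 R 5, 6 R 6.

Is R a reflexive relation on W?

Reflexive: yes — every world is R-related to itself.

Yes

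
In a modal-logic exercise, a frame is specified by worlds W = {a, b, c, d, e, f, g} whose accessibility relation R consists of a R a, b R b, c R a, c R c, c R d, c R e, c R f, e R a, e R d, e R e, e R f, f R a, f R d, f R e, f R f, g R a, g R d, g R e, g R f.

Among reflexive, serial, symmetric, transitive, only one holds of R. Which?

transitive

Reflexive: no — d is not related to itself.
Serial: no — d has no R-successor.
Symmetric: no — c R a but not a R c.
Transitive: yes — every two-step R-path is closed by a direct edge.
Only transitive holds.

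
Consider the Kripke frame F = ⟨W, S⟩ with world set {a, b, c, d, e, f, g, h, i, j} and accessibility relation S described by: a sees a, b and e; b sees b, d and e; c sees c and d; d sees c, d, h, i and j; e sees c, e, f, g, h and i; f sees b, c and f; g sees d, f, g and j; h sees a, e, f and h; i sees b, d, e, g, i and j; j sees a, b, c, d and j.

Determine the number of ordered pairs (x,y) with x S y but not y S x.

21

Enumerating: (a,b), (a,e), (b,d), (b,e), (d,h), (e,c), (e,f), (e,g), (f,b), (f,c), (g,d), (g,f), … and 9 more.
Total: 21.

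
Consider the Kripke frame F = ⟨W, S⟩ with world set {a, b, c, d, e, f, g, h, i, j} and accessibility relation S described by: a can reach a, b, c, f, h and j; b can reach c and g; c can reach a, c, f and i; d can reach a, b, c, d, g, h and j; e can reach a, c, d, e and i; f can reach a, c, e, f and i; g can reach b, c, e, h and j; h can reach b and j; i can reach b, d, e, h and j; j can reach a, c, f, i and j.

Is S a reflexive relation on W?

Reflexive: no — b is not related to itself.

No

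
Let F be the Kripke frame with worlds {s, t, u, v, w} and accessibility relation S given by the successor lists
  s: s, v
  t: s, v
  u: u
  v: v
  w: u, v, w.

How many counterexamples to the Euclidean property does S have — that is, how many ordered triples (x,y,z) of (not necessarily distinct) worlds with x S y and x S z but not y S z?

Enumerating: (s,v,s), (t,v,s), (w,u,v), (w,u,w), (w,v,u), (w,v,w).

6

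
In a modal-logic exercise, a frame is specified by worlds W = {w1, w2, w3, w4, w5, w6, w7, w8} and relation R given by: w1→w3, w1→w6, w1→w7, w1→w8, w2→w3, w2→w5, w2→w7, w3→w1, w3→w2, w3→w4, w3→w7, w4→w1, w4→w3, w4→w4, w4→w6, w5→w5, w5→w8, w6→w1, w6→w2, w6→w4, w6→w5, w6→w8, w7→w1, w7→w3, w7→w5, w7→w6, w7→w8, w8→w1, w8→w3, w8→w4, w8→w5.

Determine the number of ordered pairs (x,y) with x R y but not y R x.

Enumerating: (w2,w5), (w2,w7), (w4,w1), (w6,w2), (w6,w5), (w6,w8), (w7,w5), (w7,w6), (w7,w8), (w8,w3), (w8,w4).

11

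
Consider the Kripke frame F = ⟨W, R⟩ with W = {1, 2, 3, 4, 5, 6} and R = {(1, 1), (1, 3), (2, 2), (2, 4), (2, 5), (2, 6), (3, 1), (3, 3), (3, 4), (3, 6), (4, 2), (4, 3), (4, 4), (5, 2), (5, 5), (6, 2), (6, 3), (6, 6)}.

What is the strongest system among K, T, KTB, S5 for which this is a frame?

KTB

Reflexive (axiom T): yes — every world is R-related to itself.
Symmetric (axiom B): yes — every pair in R has its reverse in R.
Euclidean (axiom 5): no — 2 R 4 and 2 R 5, but not 4 R 5.
So F validates K, T, KTB; S5 would additionally require R to be Euclidean. The strongest is KTB.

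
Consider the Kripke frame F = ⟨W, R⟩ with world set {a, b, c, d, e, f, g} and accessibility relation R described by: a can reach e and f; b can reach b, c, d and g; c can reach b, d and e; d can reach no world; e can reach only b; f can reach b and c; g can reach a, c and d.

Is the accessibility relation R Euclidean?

No

Euclidean: no — a R e and a R f, but not e R f.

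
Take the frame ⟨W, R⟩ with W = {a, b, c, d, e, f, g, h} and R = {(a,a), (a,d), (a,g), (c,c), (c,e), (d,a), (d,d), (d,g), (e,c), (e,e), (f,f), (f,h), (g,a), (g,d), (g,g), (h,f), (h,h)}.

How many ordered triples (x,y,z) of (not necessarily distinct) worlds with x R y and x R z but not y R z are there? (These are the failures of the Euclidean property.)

R is Euclidean; there are no such tuples.

0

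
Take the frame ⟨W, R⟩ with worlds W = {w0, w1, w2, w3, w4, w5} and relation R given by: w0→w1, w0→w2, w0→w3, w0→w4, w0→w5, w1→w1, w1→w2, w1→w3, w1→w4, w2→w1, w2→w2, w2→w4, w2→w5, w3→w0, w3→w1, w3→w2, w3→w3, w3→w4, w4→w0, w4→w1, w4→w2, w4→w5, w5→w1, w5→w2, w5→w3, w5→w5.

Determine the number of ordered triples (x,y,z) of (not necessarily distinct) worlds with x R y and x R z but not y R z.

Enumerating: (w0,w1,w5), (w0,w2,w3), (w0,w3,w5), (w0,w4,w3), (w0,w4,w4), (w0,w5,w4), (w1,w2,w3), (w1,w4,w3), (w1,w4,w4), (w2,w1,w5), (w2,w4,w4), (w2,w5,w4), … and 14 more.
Total: 26.

26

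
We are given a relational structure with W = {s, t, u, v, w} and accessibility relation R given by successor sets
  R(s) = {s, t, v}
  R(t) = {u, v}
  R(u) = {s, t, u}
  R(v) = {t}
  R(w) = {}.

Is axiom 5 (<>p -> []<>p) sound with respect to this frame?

Axiom 5 corresponds to the accessibility relation being Euclidean.
Euclidean: no — t R u and t R v, but not u R v.

No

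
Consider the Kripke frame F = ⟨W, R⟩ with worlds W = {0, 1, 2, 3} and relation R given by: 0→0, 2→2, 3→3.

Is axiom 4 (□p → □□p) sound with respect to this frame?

Yes

Axiom 4 corresponds to the accessibility relation being transitive.
Transitive: yes — every two-step R-path is closed by a direct edge.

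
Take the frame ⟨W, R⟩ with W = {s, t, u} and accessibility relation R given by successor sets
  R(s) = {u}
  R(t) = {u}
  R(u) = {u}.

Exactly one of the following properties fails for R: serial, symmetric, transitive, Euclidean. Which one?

Serial: yes — every world has a successor (e.g. s R u).
Symmetric: no — s R u but not u R s.
Transitive: yes — every two-step R-path is closed by a direct edge.
Euclidean: yes — any two successors of a common world are R-related.
Only symmetric fails.

symmetric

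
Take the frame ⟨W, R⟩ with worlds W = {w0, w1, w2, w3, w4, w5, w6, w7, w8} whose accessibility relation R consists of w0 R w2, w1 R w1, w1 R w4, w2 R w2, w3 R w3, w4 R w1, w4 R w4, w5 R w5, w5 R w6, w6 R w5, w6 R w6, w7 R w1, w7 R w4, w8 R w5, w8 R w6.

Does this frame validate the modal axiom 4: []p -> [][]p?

The schema 4 characterises exactly the transitive frames.
Transitive: yes — every two-step R-path is closed by a direct edge.

Yes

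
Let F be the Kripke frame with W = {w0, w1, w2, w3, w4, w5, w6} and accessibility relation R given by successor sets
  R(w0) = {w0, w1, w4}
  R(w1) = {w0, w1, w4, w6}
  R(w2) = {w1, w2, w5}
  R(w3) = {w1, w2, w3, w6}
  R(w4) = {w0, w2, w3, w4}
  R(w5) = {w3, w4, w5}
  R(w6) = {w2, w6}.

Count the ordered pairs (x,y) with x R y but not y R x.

12

Enumerating: (w1,w4), (w1,w6), (w2,w1), (w2,w5), (w3,w1), (w3,w2), (w3,w6), (w4,w2), (w4,w3), (w5,w3), (w5,w4), (w6,w2).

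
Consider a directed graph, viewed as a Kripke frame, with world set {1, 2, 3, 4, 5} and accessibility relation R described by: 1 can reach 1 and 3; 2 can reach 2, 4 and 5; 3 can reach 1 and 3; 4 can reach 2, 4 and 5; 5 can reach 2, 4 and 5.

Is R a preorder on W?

Yes

Reflexive: yes — every world is R-related to itself.
Transitive: yes — every two-step R-path is closed by a direct edge.
So R is a preorder.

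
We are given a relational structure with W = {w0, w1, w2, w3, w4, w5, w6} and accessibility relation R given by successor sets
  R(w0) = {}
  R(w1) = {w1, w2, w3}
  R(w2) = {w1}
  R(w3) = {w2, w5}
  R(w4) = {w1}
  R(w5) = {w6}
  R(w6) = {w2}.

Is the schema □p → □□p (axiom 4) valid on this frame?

No

The schema 4 characterises exactly the transitive frames.
Transitive: no — w1 R w3 and w3 R w5, but not w1 R w5.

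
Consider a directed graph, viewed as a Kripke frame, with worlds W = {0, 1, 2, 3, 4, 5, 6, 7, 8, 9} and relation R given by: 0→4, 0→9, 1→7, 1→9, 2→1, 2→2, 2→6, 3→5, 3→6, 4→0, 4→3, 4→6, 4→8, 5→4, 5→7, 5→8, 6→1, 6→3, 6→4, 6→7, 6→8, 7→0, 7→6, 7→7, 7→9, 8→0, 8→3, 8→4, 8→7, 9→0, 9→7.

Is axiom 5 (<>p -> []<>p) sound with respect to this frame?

No

By correspondence theory, 5 is valid on a frame iff R is Euclidean.
Euclidean: no — 0 R 4 and 0 R 9, but not 4 R 9.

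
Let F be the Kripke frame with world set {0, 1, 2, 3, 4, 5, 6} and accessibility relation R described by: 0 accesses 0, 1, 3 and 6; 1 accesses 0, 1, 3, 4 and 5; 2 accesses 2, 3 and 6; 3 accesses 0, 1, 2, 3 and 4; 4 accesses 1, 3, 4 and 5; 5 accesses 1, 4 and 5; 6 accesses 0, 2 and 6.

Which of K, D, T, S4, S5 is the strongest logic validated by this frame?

Serial (axiom D): yes — every world has a successor (e.g. 0 R 0).
Reflexive (axiom T): yes — every world is R-related to itself.
Transitive (axiom 4): no — 0 R 1 and 1 R 4, but not 0 R 4.
Euclidean (axiom 5): no — 0 R 1 and 0 R 6, but not 1 R 6.
So F validates K, D, T; S4 would additionally require R to be transitive. The strongest is T.

T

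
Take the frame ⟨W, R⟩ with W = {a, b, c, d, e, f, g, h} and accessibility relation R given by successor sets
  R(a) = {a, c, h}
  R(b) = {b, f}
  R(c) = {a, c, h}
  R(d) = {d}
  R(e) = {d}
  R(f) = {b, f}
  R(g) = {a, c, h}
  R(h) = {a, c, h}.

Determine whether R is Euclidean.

Yes

Euclidean: yes — any two successors of a common world are R-related.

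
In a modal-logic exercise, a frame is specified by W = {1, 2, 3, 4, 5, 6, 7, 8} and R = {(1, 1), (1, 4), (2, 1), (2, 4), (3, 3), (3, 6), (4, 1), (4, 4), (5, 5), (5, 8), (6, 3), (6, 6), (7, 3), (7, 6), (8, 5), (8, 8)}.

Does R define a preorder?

No

Reflexive: no — 2 is not related to itself.
Transitive: yes — every two-step R-path is closed by a direct edge.
So R is not a preorder.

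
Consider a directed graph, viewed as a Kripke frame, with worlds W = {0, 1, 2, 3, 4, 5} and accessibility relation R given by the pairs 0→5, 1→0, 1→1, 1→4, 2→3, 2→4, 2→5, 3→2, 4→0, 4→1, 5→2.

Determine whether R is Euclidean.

Euclidean: no — 1 R 0 and 1 R 4, but not 0 R 4.

No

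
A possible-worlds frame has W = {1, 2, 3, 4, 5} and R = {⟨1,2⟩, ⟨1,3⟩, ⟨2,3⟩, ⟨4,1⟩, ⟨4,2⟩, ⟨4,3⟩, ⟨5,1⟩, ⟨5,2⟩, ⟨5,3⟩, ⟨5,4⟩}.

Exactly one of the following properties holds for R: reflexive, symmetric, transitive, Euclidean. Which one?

transitive

Reflexive: no — 1 is not related to itself.
Symmetric: no — 1 R 2 but not 2 R 1.
Transitive: yes — every two-step R-path is closed by a direct edge.
Euclidean: no — 1 R 3 and 1 R 2, but not 3 R 2.
Only transitive holds.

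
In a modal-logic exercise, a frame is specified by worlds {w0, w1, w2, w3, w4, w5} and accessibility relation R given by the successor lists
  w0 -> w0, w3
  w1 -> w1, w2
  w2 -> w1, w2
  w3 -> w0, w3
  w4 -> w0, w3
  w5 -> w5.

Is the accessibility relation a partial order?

Reflexive: no — w4 is not related to itself.
Transitive: yes — every two-step R-path is closed by a direct edge.
Antisymmetric: no — w0 R w3 and w3 R w0 with w0 ≠ w3.
So R is not a partial order.

No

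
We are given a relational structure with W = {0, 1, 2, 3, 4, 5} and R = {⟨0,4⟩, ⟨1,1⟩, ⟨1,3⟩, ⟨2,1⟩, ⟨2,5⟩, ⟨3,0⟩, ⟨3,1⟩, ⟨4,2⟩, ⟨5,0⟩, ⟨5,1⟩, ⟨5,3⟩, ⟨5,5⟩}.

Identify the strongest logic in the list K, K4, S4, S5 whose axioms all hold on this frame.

Transitive (axiom 4): no — 0 R 4 and 4 R 2, but not 0 R 2.
Reflexive (axiom T): no — 0 is not related to itself.
Euclidean (axiom 5): no — 2 R 1 and 2 R 5, but not 1 R 5.
So F validates K; K4 would additionally require R to be transitive. The strongest is K.

K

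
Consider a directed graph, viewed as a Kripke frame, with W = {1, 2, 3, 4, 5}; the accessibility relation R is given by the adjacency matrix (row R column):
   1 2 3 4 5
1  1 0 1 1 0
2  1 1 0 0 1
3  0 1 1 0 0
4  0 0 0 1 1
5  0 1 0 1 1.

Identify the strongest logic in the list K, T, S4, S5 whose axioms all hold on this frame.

T

Reflexive (axiom T): yes — every world is R-related to itself.
Transitive (axiom 4): no — 1 R 3 and 3 R 2, but not 1 R 2.
Euclidean (axiom 5): no — 1 R 3 and 1 R 4, but not 3 R 4.
So F validates K, T; S4 would additionally require R to be transitive. The strongest is T.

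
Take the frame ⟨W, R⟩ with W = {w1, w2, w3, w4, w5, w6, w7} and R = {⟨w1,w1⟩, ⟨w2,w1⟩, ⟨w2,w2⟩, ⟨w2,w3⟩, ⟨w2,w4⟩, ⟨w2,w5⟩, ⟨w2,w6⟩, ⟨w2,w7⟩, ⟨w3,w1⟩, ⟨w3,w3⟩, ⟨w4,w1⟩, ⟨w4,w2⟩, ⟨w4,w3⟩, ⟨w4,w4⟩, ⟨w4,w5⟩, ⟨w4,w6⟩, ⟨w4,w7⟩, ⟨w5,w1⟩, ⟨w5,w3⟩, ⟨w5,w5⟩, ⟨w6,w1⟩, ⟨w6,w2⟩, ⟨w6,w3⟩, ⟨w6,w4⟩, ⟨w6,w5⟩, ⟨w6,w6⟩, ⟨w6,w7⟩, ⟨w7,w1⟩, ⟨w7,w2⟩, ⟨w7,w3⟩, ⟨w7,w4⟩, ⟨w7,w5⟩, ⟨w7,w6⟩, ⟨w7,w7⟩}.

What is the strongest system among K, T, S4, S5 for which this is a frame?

Reflexive (axiom T): yes — every world is R-related to itself.
Transitive (axiom 4): yes — every two-step R-path is closed by a direct edge.
Euclidean (axiom 5): no — w2 R w1 and w2 R w3, but not w1 R w3.
So F validates K, T, S4; S5 would additionally require R to be Euclidean. The strongest is S4.

S4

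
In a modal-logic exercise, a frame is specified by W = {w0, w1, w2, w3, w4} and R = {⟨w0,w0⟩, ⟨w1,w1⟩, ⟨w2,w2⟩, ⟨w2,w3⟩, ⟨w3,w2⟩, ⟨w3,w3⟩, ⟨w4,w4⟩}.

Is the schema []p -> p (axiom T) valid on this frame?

Yes

Axiom T corresponds to the accessibility relation being reflexive.
Reflexive: yes — every world is R-related to itself.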